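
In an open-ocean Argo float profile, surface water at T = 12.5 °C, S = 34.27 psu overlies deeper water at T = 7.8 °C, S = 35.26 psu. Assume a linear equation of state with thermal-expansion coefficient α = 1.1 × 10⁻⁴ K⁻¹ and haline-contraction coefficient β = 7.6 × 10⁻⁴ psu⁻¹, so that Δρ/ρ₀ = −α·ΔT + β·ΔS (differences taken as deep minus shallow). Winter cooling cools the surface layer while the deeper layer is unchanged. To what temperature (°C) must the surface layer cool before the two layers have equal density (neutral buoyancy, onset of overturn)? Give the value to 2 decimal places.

0.96 °C

Neutral buoyancy requires Δρ = 0, i.e. −α(T_deep − T_surf′) + β(S_deep − S_surf) = 0.
T_surf′ = T_deep − (β/α)·ΔS = 7.8 − (7.6 × 10⁻⁴/1.1 × 10⁻⁴)·(+0.99) = 0.9600 °C.
Cooling required: 12.5 − (0.9600) = 11.5400 °C.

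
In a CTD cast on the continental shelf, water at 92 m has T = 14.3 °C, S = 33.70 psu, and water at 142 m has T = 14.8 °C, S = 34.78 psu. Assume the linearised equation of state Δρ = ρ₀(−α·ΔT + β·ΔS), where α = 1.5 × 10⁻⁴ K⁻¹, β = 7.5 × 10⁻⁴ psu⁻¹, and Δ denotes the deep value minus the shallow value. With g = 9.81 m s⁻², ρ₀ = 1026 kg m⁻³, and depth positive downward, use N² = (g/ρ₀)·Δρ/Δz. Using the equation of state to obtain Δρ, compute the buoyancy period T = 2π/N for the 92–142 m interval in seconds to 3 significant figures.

ΔT = +0.5 K, ΔS = +1.08 psu (deep − shallow).
Δρ/ρ₀ = −αΔT + βΔS = -7.50 × 10⁻⁵ + 8.10 × 10⁻⁴ = 7.35 × 10⁻⁴, so Δρ ≈ 0.7541 kg m⁻³.
N² = (g/ρ₀)·Δρ/Δz = g·(Δρ/ρ₀)/Δz = 9.81 × 7.35 × 10⁻⁴ / 50 = 1.4421 × 10⁻⁴ s⁻².
N = √(1.4421 × 10⁻⁴) = 0.012009 rad s⁻¹ → T = 2π/N = 523.21 s ≈ 523 s.

523 s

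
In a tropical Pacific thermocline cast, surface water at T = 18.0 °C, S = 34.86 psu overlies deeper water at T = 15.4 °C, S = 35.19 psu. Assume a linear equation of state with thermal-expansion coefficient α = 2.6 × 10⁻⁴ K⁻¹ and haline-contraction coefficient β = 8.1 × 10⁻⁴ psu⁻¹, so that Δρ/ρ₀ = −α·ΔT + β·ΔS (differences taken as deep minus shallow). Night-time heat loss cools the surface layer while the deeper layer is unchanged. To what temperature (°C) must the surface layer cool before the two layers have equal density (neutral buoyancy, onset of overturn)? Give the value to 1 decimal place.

Neutral buoyancy requires Δρ = 0, i.e. −α(T_deep − T_surf′) + β(S_deep − S_surf) = 0.
T_surf′ = T_deep − (β/α)·ΔS = 15.4 − (8.1 × 10⁻⁴/2.6 × 10⁻⁴)·(+0.33) = 14.372 °C.
Cooling required: 18.0 − (14.372) = 3.628 °C.

14.4 °C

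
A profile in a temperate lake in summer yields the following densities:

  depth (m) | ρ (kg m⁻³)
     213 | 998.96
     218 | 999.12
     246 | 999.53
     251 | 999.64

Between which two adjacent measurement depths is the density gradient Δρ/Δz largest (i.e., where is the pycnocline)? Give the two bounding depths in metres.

Compute the density gradient over each adjacent pair:
  213–218 m: Δρ/Δz = 0.16/5 = 0.032 kg m⁻⁴
  218–246 m: Δρ/Δz = 0.41/28 = 0.015 kg m⁻⁴
  246–251 m: Δρ/Δz = 0.11/5 = 0.022 kg m⁻⁴
The largest gradient is in the 213–218 m interval — the pycnocline.

213–218 m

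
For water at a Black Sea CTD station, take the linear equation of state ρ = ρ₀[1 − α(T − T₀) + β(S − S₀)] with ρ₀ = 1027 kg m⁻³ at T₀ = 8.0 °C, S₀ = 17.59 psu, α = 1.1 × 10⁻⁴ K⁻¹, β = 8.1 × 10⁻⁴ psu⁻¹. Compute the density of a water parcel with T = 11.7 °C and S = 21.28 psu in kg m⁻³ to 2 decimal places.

T − T₀ = +3.7 K, S − S₀ = +3.69 psu.
Bracket = 1 − α·(+3.7) + β·(+3.69) = 1 + (2.5819 × 10⁻³) = 1.0025819.
ρ = 1027 × 1.0025819 = 1029.65 kg m⁻³.

1029.65 kg m⁻³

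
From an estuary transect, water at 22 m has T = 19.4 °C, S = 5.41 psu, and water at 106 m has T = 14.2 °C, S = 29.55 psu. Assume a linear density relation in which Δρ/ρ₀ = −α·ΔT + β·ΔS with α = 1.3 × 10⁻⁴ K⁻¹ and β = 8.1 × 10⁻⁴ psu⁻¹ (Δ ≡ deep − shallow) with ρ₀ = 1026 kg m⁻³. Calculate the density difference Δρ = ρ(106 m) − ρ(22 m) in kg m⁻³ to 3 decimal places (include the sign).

+20.755 kg m⁻³

ΔT = -5.2 K, ΔS = +24.14 psu (deep − shallow).
Δρ/ρ₀ = −(1.3 × 10⁻⁴)(-5.2) + (8.1 × 10⁻⁴)(+24.14) = 0.0202294.
Δρ = 1026 × (0.0202294) = +20.755 kg m⁻³.
Positive Δρ: denser below, stable.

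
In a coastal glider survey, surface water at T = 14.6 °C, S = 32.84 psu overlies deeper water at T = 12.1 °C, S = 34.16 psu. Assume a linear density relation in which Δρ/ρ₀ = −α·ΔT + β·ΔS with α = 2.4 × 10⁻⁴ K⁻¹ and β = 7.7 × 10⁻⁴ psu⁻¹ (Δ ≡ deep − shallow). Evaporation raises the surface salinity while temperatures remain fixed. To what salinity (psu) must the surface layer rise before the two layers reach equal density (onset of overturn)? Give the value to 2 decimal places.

Neutral buoyancy requires −α(T_deep − T_surf) + β(S_deep − S_surf′) = 0.
S_surf′ = S_deep − (α/β)·ΔT = 34.16 − (2.4 × 10⁻⁴/7.7 × 10⁻⁴)·(-2.5) = 34.9392 psu.
Increase required: 34.9392 − 32.84 = 2.0992 psu.

34.94 psu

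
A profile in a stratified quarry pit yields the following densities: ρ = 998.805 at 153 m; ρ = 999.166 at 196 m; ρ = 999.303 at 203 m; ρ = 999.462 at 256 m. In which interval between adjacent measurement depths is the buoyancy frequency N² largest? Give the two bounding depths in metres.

Compute the density gradient over each adjacent pair:
  153–196 m: Δρ/Δz = 0.361/43 = 8.4 × 10⁻³ kg m⁻⁴
  196–203 m: Δρ/Δz = 0.137/7 = 0.020 kg m⁻⁴
  203–256 m: Δρ/Δz = 0.159/53 = 3.0 × 10⁻³ kg m⁻⁴
The largest gradient is in the 196–203 m interval — the pycnocline.

196–203 m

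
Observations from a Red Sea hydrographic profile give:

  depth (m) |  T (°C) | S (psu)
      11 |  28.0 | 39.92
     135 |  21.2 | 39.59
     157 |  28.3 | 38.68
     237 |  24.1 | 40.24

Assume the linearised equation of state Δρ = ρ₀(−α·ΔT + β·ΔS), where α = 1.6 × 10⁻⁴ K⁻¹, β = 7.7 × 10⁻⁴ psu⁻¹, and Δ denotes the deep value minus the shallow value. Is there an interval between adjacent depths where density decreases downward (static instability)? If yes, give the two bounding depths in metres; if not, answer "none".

135–157 m

Evaluate Δρ/ρ₀ = −αΔT + βΔS across each adjacent pair:
  11–135 m: −αΔT+βΔS = −(1.6 × 10⁻⁴)(-6.8)+(7.7 × 10⁻⁴)(-0.33) = 8.3 × 10⁻⁴ → stable
  135–157 m: −αΔT+βΔS = −(1.6 × 10⁻⁴)(+7.1)+(7.7 × 10⁻⁴)(-0.91) = -1.8 × 10⁻³ → UNSTABLE
  157–237 m: −αΔT+βΔS = −(1.6 × 10⁻⁴)(-4.2)+(7.7 × 10⁻⁴)(+1.56) = 1.9 × 10⁻³ → stable
The 135–157 m interval has Δρ < 0: lighter water underlies denser water.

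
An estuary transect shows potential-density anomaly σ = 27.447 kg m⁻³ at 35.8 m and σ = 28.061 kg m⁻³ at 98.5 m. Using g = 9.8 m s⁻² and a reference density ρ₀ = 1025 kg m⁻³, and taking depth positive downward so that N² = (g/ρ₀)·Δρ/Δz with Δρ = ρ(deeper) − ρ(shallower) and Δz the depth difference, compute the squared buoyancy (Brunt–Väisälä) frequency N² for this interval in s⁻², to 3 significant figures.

Δρ = 1028.061 − 1027.447 = 0.614 kg m⁻³ over Δz = 98.5 − 35.8 = 62.7 m.
N² = (9.8/1025) × (0.614/62.7) = 9.3627 × 10⁻⁵ s⁻² ≈ 9.36 × 10⁻⁵ s⁻².

9.36 × 10⁻⁵ s⁻²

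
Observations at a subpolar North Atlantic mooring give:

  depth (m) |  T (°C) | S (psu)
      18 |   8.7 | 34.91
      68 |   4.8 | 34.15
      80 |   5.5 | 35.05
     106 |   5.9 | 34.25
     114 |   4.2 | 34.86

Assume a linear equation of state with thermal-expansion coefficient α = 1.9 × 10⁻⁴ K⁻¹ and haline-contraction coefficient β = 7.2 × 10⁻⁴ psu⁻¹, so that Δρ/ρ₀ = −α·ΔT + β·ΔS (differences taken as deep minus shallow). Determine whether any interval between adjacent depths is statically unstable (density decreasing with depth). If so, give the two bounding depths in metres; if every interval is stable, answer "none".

Evaluate Δρ/ρ₀ = −αΔT + βΔS across each adjacent pair:
  18–68 m: −αΔT+βΔS = −(1.9 × 10⁻⁴)(-3.9)+(7.2 × 10⁻⁴)(-0.76) = 1.9 × 10⁻⁴ → stable
  68–80 m: −αΔT+βΔS = −(1.9 × 10⁻⁴)(+0.7)+(7.2 × 10⁻⁴)(+0.90) = 5.2 × 10⁻⁴ → stable
  80–106 m: −αΔT+βΔS = −(1.9 × 10⁻⁴)(+0.4)+(7.2 × 10⁻⁴)(-0.80) = -6.5 × 10⁻⁴ → UNSTABLE
  106–114 m: −αΔT+βΔS = −(1.9 × 10⁻⁴)(-1.7)+(7.2 × 10⁻⁴)(+0.61) = 7.6 × 10⁻⁴ → stable
The 80–106 m interval has Δρ < 0: lighter water underlies denser water.

80–106 m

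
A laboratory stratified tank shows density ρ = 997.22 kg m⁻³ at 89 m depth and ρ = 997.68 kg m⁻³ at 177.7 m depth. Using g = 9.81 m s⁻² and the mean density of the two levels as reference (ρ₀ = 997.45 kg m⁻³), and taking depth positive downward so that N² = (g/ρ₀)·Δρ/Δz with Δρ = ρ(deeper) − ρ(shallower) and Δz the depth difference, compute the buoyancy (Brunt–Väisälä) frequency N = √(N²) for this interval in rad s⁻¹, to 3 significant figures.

7.14 × 10⁻³ rad s⁻¹

Δρ = 997.68 − 997.22 = 0.46 kg m⁻³ over Δz = 177.7 − 89 = 88.7 m.
N² = (9.81/997.45) × (0.46/88.7) = 5.1005 × 10⁻⁵ s⁻².
N = √(5.1005 × 10⁻⁵) = 7.1418 × 10⁻³ rad s⁻¹ ≈ 7.14 × 10⁻³ rad s⁻¹.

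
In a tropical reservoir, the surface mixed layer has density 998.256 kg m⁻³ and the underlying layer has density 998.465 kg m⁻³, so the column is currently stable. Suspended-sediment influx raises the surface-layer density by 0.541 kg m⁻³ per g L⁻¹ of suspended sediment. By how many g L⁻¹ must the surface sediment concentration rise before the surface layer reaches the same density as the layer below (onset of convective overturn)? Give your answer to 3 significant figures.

Density deficit of the surface layer: 998.465 − 998.256 = 0.209 kg m⁻³.
Required change = 0.209 / 0.541 = 0.386 g L⁻¹.

0.386 g L⁻¹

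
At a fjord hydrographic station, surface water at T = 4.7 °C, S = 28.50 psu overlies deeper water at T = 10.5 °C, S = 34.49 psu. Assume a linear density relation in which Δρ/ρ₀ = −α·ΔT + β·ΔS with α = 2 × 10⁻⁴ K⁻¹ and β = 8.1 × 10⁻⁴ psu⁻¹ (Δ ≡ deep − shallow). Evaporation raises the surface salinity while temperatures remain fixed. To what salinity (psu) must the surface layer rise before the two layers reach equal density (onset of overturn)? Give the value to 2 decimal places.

33.06 psu

Neutral buoyancy requires −α(T_deep − T_surf) + β(S_deep − S_surf′) = 0.
S_surf′ = S_deep − (α/β)·ΔT = 34.49 − (2 × 10⁻⁴/8.1 × 10⁻⁴)·(+5.8) = 33.0579 psu.
Increase required: 33.0579 − 28.50 = 4.5579 psu.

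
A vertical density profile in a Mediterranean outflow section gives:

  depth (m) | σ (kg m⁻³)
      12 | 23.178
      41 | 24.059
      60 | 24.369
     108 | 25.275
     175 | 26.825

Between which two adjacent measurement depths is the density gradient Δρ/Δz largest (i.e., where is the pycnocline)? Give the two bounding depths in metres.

12–41 m

Compute the density gradient over each adjacent pair:
  12–41 m: Δρ/Δz = 0.881/29 = 0.030 kg m⁻⁴
  41–60 m: Δρ/Δz = 0.310/19 = 0.016 kg m⁻⁴
  60–108 m: Δρ/Δz = 0.906/48 = 0.019 kg m⁻⁴
  108–175 m: Δρ/Δz = 1.550/67 = 0.023 kg m⁻⁴
The largest gradient is in the 12–41 m interval — the pycnocline.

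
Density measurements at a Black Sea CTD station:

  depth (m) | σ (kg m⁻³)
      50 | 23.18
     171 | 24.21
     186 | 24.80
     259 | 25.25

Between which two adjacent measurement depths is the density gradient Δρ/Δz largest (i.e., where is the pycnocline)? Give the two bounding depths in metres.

Compute the density gradient over each adjacent pair:
  50–171 m: Δρ/Δz = 1.03/121 = 8.5 × 10⁻³ kg m⁻⁴
  171–186 m: Δρ/Δz = 0.59/15 = 0.039 kg m⁻⁴
  186–259 m: Δρ/Δz = 0.45/73 = 6.2 × 10⁻³ kg m⁻⁴
The largest gradient is in the 171–186 m interval — the pycnocline.

171–186 m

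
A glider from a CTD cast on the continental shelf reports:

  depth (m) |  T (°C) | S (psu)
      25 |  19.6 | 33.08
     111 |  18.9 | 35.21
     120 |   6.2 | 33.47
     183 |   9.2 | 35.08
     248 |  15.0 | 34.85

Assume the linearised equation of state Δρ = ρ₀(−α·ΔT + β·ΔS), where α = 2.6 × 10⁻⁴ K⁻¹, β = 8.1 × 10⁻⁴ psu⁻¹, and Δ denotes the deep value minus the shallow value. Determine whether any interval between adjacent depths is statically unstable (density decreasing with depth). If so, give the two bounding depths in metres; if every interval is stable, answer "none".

183–248 m

Evaluate Δρ/ρ₀ = −αΔT + βΔS across each adjacent pair:
  25–111 m: −αΔT+βΔS = −(2.6 × 10⁻⁴)(-0.7)+(8.1 × 10⁻⁴)(+2.13) = 1.9 × 10⁻³ → stable
  111–120 m: −αΔT+βΔS = −(2.6 × 10⁻⁴)(-12.7)+(8.1 × 10⁻⁴)(-1.74) = 1.9 × 10⁻³ → stable
  120–183 m: −αΔT+βΔS = −(2.6 × 10⁻⁴)(+3.0)+(8.1 × 10⁻⁴)(+1.61) = 5.2 × 10⁻⁴ → stable
  183–248 m: −αΔT+βΔS = −(2.6 × 10⁻⁴)(+5.8)+(8.1 × 10⁻⁴)(-0.23) = -1.7 × 10⁻³ → UNSTABLE
The 183–248 m interval has Δρ < 0: lighter water underlies denser water.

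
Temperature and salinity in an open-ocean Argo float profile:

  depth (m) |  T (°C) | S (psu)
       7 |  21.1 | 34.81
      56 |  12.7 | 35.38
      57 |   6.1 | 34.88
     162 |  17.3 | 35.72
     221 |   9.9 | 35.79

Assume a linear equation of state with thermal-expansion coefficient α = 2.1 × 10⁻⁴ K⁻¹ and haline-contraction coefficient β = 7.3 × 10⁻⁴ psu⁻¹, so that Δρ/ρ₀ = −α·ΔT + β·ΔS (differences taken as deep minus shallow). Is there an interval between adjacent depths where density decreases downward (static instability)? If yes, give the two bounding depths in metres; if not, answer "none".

Evaluate Δρ/ρ₀ = −αΔT + βΔS across each adjacent pair:
  7–56 m: −αΔT+βΔS = −(2.1 × 10⁻⁴)(-8.4)+(7.3 × 10⁻⁴)(+0.57) = 2.2 × 10⁻³ → stable
  56–57 m: −αΔT+βΔS = −(2.1 × 10⁻⁴)(-6.6)+(7.3 × 10⁻⁴)(-0.50) = 1.0 × 10⁻³ → stable
  57–162 m: −αΔT+βΔS = −(2.1 × 10⁻⁴)(+11.2)+(7.3 × 10⁻⁴)(+0.84) = -1.7 × 10⁻³ → UNSTABLE
  162–221 m: −αΔT+βΔS = −(2.1 × 10⁻⁴)(-7.4)+(7.3 × 10⁻⁴)(+0.07) = 1.6 × 10⁻³ → stable
The 57–162 m interval has Δρ < 0: lighter water underlies denser water.

57–162 m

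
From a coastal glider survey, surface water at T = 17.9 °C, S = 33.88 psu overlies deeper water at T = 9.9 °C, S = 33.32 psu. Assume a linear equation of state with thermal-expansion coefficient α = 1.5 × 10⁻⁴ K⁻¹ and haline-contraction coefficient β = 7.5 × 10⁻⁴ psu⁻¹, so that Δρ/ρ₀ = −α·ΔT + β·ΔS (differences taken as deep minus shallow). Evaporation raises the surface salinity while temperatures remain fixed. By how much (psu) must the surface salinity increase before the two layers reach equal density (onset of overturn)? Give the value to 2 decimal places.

Neutral buoyancy requires −α(T_deep − T_surf) + β(S_deep − S_surf′) = 0.
S_surf′ = S_deep − (α/β)·ΔT = 33.32 − (1.5 × 10⁻⁴/7.5 × 10⁻⁴)·(-8.0) = 34.9200 psu.
Increase required: 34.9200 − 33.88 = 1.0400 psu.

1.04 psu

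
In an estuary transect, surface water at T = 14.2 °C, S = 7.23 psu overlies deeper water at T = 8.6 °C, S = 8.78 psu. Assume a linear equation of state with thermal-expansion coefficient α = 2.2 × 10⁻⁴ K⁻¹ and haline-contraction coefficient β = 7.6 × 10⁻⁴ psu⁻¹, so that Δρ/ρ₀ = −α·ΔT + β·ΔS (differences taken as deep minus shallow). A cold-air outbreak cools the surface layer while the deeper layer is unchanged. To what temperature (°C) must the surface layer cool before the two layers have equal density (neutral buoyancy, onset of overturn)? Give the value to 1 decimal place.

3.2 °C

Neutral buoyancy requires Δρ = 0, i.e. −α(T_deep − T_surf′) + β(S_deep − S_surf) = 0.
T_surf′ = T_deep − (β/α)·ΔS = 8.6 − (7.6 × 10⁻⁴/2.2 × 10⁻⁴)·(+1.55) = 3.245 °C.
Cooling required: 14.2 − (3.245) = 10.955 °C.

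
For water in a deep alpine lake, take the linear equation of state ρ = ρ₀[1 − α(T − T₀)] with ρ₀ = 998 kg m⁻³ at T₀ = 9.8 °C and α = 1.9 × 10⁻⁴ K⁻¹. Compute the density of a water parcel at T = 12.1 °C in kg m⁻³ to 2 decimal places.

997.56 kg m⁻³

T − T₀ = +2.3 K.
Bracket = 1 − α·(+2.3) = 1 + (-4.37 × 10⁻⁴) = 0.9995630.
ρ = 998 × 0.9995630 = 997.56 kg m⁻³.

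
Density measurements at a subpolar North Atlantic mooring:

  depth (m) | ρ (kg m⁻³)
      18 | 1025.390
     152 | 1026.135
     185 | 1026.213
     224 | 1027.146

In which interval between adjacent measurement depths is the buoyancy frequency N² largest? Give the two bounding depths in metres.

Compute the density gradient over each adjacent pair:
  18–152 m: Δρ/Δz = 0.745/134 = 5.6 × 10⁻³ kg m⁻⁴
  152–185 m: Δρ/Δz = 0.078/33 = 2.4 × 10⁻³ kg m⁻⁴
  185–224 m: Δρ/Δz = 0.933/39 = 0.024 kg m⁻⁴
The largest gradient is in the 185–224 m interval — the pycnocline.

185–224 m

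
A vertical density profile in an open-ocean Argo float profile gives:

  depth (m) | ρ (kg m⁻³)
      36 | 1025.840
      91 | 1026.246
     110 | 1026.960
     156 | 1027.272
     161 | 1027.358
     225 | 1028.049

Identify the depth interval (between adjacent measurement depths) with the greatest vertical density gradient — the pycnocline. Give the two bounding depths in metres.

Compute the density gradient over each adjacent pair:
  36–91 m: Δρ/Δz = 0.406/55 = 7.4 × 10⁻³ kg m⁻⁴
  91–110 m: Δρ/Δz = 0.714/19 = 0.038 kg m⁻⁴
  110–156 m: Δρ/Δz = 0.312/46 = 6.8 × 10⁻³ kg m⁻⁴
  156–161 m: Δρ/Δz = 0.086/5 = 0.017 kg m⁻⁴
  161–225 m: Δρ/Δz = 0.691/64 = 0.011 kg m⁻⁴
The largest gradient is in the 91–110 m interval — the pycnocline.

91–110 m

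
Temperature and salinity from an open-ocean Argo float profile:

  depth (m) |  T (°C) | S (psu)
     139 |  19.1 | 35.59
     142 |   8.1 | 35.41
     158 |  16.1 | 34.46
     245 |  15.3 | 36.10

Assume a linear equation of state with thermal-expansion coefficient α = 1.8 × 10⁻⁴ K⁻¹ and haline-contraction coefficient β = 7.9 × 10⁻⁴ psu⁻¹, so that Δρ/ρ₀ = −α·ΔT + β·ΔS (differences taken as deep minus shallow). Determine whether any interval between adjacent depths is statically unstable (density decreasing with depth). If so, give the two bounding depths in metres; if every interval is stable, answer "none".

142–158 m

Evaluate Δρ/ρ₀ = −αΔT + βΔS across each adjacent pair:
  139–142 m: −αΔT+βΔS = −(1.8 × 10⁻⁴)(-11.0)+(7.9 × 10⁻⁴)(-0.18) = 1.8 × 10⁻³ → stable
  142–158 m: −αΔT+βΔS = −(1.8 × 10⁻⁴)(+8.0)+(7.9 × 10⁻⁴)(-0.95) = -2.2 × 10⁻³ → UNSTABLE
  158–245 m: −αΔT+βΔS = −(1.8 × 10⁻⁴)(-0.8)+(7.9 × 10⁻⁴)(+1.64) = 1.4 × 10⁻³ → stable
The 142–158 m interval has Δρ < 0: lighter water underlies denser water.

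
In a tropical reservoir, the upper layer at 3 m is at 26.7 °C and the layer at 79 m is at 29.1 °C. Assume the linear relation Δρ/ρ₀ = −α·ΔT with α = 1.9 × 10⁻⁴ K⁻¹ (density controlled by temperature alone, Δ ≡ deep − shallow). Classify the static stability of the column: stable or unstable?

ΔT = 29.1 − 26.7 = +2.4 K, so Δρ/ρ₀ = −αΔT = -4.56 × 10⁻⁴.
Δρ/ρ₀ < 0, so Δρ < 0: deeper water is lighter → statically unstable; the column would overturn.

unstable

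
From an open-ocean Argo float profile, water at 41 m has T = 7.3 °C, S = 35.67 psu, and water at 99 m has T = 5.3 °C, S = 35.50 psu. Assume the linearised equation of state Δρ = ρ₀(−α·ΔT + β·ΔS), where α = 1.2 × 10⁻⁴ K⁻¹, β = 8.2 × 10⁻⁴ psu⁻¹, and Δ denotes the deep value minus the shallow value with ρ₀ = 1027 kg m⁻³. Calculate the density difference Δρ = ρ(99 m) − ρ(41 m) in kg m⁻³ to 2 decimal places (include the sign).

ΔT = -2.0 K, ΔS = -0.17 psu (deep − shallow).
Δρ/ρ₀ = −(1.2 × 10⁻⁴)(-2.0) + (8.2 × 10⁻⁴)(-0.17) = 1.006 × 10⁻⁴.
Δρ = 1027 × (1.006 × 10⁻⁴) = +0.10 kg m⁻³.
Positive Δρ: denser below, stable.

+0.10 kg m⁻³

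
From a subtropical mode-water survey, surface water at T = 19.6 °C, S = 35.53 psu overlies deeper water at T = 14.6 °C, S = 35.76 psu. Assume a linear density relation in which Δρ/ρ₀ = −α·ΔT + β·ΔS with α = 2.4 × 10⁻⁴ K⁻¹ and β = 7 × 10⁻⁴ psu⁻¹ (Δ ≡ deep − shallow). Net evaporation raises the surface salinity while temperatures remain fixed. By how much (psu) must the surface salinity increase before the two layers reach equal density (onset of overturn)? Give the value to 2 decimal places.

Neutral buoyancy requires −α(T_deep − T_surf) + β(S_deep − S_surf′) = 0.
S_surf′ = S_deep − (α/β)·ΔT = 35.76 − (2.4 × 10⁻⁴/7 × 10⁻⁴)·(-5.0) = 37.4743 psu.
Increase required: 37.4743 − 35.53 = 1.9443 psu.

1.94 psu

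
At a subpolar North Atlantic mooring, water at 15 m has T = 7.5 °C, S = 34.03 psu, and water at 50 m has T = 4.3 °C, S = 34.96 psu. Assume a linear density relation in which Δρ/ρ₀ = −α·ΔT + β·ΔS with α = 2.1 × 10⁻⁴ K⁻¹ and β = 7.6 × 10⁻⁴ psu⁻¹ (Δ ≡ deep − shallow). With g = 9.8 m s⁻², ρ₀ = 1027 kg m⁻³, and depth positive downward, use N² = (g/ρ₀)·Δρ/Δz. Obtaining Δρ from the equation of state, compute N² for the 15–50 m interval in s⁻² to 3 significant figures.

ΔT = -3.2 K, ΔS = +0.93 psu (deep − shallow).
Δρ/ρ₀ = −αΔT + βΔS = 6.72 × 10⁻⁴ + 7.068 × 10⁻⁴ = 1.3788 × 10⁻³, so Δρ ≈ 1.416 kg m⁻³.
N² = (g/ρ₀)·Δρ/Δz = g·(Δρ/ρ₀)/Δz = 9.8 × 1.3788 × 10⁻³ / 35 = 3.8606 × 10⁻⁴ s⁻² ≈ 3.86 × 10⁻⁴ s⁻².

3.86 × 10⁻⁴ s⁻²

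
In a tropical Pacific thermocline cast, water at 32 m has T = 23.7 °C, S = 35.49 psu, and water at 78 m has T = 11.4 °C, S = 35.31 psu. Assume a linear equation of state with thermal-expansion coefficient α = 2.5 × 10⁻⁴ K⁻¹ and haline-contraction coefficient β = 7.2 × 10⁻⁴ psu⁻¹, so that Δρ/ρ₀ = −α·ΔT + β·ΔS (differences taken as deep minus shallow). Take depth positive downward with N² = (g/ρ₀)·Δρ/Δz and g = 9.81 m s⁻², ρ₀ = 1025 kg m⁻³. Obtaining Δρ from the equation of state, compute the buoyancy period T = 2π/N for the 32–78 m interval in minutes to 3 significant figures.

ΔT = -12.3 K, ΔS = -0.18 psu (deep − shallow).
Δρ/ρ₀ = −αΔT + βΔS = 3.075 × 10⁻³ − 1.296 × 10⁻⁴ = 2.9454 × 10⁻³, so Δρ ≈ 3.019 kg m⁻³.
N² = (g/ρ₀)·Δρ/Δz = g·(Δρ/ρ₀)/Δz = 9.81 × 2.9454 × 10⁻³ / 46 = 6.2814 × 10⁻⁴ s⁻².
N = √(6.2814 × 10⁻⁴) = 0.025063 rad s⁻¹ → T = 2π/N = 250.70 s = 4.1783 min ≈ 4.18 min.

4.18 min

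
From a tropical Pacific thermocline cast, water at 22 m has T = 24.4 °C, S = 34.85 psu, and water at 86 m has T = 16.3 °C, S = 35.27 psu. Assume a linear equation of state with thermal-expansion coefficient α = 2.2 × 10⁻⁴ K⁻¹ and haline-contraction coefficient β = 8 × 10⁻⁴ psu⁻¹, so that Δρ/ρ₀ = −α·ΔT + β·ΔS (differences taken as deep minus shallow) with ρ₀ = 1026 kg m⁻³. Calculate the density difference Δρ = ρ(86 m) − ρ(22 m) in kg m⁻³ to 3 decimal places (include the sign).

+2.173 kg m⁻³

ΔT = -8.1 K, ΔS = +0.42 psu (deep − shallow).
Δρ/ρ₀ = −(2.2 × 10⁻⁴)(-8.1) + (8 × 10⁻⁴)(+0.42) = 2.118 × 10⁻³.
Δρ = 1026 × (2.118 × 10⁻³) = +2.173 kg m⁻³.
Positive Δρ: denser below, stable.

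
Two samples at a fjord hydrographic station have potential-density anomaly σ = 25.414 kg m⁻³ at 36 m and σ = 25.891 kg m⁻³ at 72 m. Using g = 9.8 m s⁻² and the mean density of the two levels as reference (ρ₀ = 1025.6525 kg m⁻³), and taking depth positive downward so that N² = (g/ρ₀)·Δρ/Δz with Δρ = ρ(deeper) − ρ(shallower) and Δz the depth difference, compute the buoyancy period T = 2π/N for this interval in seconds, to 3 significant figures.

Δρ = 1025.891 − 1025.414 = 0.477 kg m⁻³ over Δz = 72 − 36 = 36 m.
N² = (9.8/1025.6525) × (0.477/36) = 1.2660 × 10⁻⁴ s⁻².
N = √(1.2660 × 10⁻⁴) = 0.011252 rad s⁻¹, so T = 2π/N = 558.41 s ≈ 558 s.

558 s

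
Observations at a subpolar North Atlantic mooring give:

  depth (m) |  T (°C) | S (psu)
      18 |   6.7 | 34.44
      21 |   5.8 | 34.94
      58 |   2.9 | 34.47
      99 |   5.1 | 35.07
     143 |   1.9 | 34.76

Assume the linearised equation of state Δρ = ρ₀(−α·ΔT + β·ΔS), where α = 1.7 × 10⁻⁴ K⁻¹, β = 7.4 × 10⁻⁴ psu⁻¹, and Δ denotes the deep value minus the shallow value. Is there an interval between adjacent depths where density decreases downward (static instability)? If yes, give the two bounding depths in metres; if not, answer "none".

none

Evaluate Δρ/ρ₀ = −αΔT + βΔS across each adjacent pair:
  18–21 m: −αΔT+βΔS = −(1.7 × 10⁻⁴)(-0.9)+(7.4 × 10⁻⁴)(+0.50) = 5.2 × 10⁻⁴ → stable
  21–58 m: −αΔT+βΔS = −(1.7 × 10⁻⁴)(-2.9)+(7.4 × 10⁻⁴)(-0.47) = 1.5 × 10⁻⁴ → stable
  58–99 m: −αΔT+βΔS = −(1.7 × 10⁻⁴)(+2.2)+(7.4 × 10⁻⁴)(+0.60) = 7.0 × 10⁻⁵ → stable
  99–143 m: −αΔT+βΔS = −(1.7 × 10⁻⁴)(-3.2)+(7.4 × 10⁻⁴)(-0.31) = 3.1 × 10⁻⁴ → stable
Every interval has Δρ > 0: the column is stably stratified throughout.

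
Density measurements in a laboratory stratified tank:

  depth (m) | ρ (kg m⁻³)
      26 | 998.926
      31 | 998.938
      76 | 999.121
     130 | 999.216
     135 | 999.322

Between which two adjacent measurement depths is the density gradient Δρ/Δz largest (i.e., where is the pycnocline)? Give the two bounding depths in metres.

Compute the density gradient over each adjacent pair:
  26–31 m: Δρ/Δz = 0.012/5 = 2.4 × 10⁻³ kg m⁻⁴
  31–76 m: Δρ/Δz = 0.183/45 = 4.1 × 10⁻³ kg m⁻⁴
  76–130 m: Δρ/Δz = 0.095/54 = 1.8 × 10⁻³ kg m⁻⁴
  130–135 m: Δρ/Δz = 0.106/5 = 0.021 kg m⁻⁴
The largest gradient is in the 130–135 m interval — the pycnocline.

130–135 m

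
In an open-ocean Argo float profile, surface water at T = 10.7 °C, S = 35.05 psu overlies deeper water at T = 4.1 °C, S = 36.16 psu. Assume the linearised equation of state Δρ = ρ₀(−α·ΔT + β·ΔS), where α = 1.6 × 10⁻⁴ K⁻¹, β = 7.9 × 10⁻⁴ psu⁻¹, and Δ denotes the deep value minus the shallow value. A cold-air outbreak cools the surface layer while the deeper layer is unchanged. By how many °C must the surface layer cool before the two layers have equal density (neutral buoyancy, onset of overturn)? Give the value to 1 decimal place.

12.1 °C

Neutral buoyancy requires Δρ = 0, i.e. −α(T_deep − T_surf′) + β(S_deep − S_surf) = 0.
T_surf′ = T_deep − (β/α)·ΔS = 4.1 − (7.9 × 10⁻⁴/1.6 × 10⁻⁴)·(+1.11) = -1.381 °C.
Cooling required: 10.7 − (-1.381) = 12.081 °C.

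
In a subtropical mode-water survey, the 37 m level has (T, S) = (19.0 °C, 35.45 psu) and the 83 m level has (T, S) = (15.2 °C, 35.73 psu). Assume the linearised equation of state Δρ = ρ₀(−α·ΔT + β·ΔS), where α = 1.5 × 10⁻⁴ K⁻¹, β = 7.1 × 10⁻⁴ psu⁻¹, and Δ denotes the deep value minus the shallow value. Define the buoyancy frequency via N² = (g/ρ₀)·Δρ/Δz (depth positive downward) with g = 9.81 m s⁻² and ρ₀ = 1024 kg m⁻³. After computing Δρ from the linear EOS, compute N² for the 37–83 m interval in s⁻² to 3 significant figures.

ΔT = -3.8 K, ΔS = +0.28 psu (deep − shallow).
Δρ/ρ₀ = −αΔT + βΔS = 5.70 × 10⁻⁴ + 1.988 × 10⁻⁴ = 7.688 × 10⁻⁴, so Δρ ≈ 0.7873 kg m⁻³.
N² = (g/ρ₀)·Δρ/Δz = g·(Δρ/ρ₀)/Δz = 9.81 × 7.688 × 10⁻⁴ / 46 = 1.6395 × 10⁻⁴ s⁻² ≈ 1.64 × 10⁻⁴ s⁻².

1.64 × 10⁻⁴ s⁻²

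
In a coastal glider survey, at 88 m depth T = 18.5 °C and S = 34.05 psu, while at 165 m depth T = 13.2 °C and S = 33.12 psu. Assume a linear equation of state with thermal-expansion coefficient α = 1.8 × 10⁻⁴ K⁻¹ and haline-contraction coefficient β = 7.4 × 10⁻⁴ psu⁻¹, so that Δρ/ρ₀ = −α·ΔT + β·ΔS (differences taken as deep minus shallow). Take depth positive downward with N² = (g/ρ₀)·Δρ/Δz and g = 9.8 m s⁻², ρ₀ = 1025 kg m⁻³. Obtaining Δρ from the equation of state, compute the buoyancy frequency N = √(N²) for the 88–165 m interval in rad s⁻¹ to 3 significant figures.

ΔT = -5.3 K, ΔS = -0.93 psu (deep − shallow).
Δρ/ρ₀ = −αΔT + βΔS = 9.54 × 10⁻⁴ − 6.882 × 10⁻⁴ = 2.658 × 10⁻⁴, so Δρ ≈ 0.2724 kg m⁻³.
N² = (g/ρ₀)·Δρ/Δz = g·(Δρ/ρ₀)/Δz = 9.8 × 2.658 × 10⁻⁴ / 77 = 3.3829 × 10⁻⁵ s⁻².
N = √(3.3829 × 10⁻⁵) = 5.8163 × 10⁻³ rad s⁻¹ ≈ 5.82 × 10⁻³ rad s⁻¹.

5.82 × 10⁻³ rad s⁻¹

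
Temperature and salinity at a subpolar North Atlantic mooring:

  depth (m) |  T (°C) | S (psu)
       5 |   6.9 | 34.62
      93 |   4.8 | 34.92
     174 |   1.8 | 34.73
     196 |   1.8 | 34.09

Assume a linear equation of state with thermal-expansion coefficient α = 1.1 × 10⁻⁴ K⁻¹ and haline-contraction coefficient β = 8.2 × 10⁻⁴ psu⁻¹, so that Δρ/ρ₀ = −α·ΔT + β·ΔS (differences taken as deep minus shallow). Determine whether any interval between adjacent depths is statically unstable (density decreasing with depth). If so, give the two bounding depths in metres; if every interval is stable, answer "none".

Evaluate Δρ/ρ₀ = −αΔT + βΔS across each adjacent pair:
  5–93 m: −αΔT+βΔS = −(1.1 × 10⁻⁴)(-2.1)+(8.2 × 10⁻⁴)(+0.30) = 4.8 × 10⁻⁴ → stable
  93–174 m: −αΔT+βΔS = −(1.1 × 10⁻⁴)(-3.0)+(8.2 × 10⁻⁴)(-0.19) = 1.7 × 10⁻⁴ → stable
  174–196 m: −αΔT+βΔS = −(1.1 × 10⁻⁴)(+0.0)+(8.2 × 10⁻⁴)(-0.64) = -5.2 × 10⁻⁴ → UNSTABLE
The 174–196 m interval has Δρ < 0: lighter water underlies denser water.

174–196 m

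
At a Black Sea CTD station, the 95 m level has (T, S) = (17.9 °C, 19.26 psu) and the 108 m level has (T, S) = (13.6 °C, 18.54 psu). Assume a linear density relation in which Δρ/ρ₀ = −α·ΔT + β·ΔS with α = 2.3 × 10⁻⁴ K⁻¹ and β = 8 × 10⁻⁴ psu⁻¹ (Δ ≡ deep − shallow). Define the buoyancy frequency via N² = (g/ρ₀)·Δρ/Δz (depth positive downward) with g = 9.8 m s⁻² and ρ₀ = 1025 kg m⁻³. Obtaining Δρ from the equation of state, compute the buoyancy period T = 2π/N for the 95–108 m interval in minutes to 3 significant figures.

ΔT = -4.3 K, ΔS = -0.72 psu (deep − shallow).
Δρ/ρ₀ = −αΔT + βΔS = 9.89 × 10⁻⁴ − 5.76 × 10⁻⁴ = 4.13 × 10⁻⁴, so Δρ ≈ 0.4233 kg m⁻³.
N² = (g/ρ₀)·Δρ/Δz = g·(Δρ/ρ₀)/Δz = 9.8 × 4.13 × 10⁻⁴ / 13 = 3.1134 × 10⁻⁴ s⁻².
N = √(3.1134 × 10⁻⁴) = 0.017645 rad s⁻¹ → T = 2π/N = 356.09 s = 5.9348 min ≈ 5.93 min.

5.93 min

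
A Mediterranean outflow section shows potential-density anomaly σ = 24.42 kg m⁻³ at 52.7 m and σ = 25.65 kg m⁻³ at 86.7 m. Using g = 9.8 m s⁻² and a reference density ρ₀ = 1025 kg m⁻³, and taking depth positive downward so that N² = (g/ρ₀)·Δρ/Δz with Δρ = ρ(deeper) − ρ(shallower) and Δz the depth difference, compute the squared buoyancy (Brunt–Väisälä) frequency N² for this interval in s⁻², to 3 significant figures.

3.46 × 10⁻⁴ s⁻²

Δρ = 1025.65 − 1024.42 = 1.23 kg m⁻³ over Δz = 86.7 − 52.7 = 34 m.
N² = (9.8/1025) × (1.23/34) = 3.4588 × 10⁻⁴ s⁻² ≈ 3.46 × 10⁻⁴ s⁻².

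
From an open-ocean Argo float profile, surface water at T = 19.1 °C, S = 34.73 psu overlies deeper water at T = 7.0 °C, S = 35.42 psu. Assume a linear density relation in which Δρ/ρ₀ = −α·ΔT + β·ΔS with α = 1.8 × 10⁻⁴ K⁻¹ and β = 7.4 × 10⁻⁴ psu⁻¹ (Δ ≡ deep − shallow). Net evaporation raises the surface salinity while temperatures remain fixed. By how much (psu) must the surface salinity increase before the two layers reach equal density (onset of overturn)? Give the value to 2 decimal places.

Neutral buoyancy requires −α(T_deep − T_surf) + β(S_deep − S_surf′) = 0.
S_surf′ = S_deep − (α/β)·ΔT = 35.42 − (1.8 × 10⁻⁴/7.4 × 10⁻⁴)·(-12.1) = 38.3632 psu.
Increase required: 38.3632 − 34.73 = 3.6332 psu.

3.63 psu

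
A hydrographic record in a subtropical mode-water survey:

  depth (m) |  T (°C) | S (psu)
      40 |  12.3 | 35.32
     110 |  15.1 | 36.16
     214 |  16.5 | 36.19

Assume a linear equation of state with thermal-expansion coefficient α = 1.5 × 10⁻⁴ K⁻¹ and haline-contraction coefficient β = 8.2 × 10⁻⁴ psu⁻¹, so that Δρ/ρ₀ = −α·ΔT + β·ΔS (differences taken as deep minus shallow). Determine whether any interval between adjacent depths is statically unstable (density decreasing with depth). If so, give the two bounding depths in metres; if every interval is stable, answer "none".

110–214 m

Evaluate Δρ/ρ₀ = −αΔT + βΔS across each adjacent pair:
  40–110 m: −αΔT+βΔS = −(1.5 × 10⁻⁴)(+2.8)+(8.2 × 10⁻⁴)(+0.84) = 2.7 × 10⁻⁴ → stable
  110–214 m: −αΔT+βΔS = −(1.5 × 10⁻⁴)(+1.4)+(8.2 × 10⁻⁴)(+0.03) = -1.9 × 10⁻⁴ → UNSTABLE
The 110–214 m interval has Δρ < 0: lighter water underlies denser water.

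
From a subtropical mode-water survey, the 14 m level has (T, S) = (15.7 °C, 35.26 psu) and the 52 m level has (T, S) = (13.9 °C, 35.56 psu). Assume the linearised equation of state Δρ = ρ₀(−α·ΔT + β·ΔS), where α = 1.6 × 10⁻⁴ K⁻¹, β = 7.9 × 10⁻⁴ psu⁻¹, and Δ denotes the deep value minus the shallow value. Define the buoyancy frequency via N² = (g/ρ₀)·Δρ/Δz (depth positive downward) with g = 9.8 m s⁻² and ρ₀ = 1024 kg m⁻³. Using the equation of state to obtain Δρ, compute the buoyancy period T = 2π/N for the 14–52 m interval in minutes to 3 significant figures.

9.00 min

ΔT = -1.8 K, ΔS = +0.30 psu (deep − shallow).
Δρ/ρ₀ = −αΔT + βΔS = 2.88 × 10⁻⁴ + 2.37 × 10⁻⁴ = 5.25 × 10⁻⁴, so Δρ ≈ 0.5376 kg m⁻³.
N² = (g/ρ₀)·Δρ/Δz = g·(Δρ/ρ₀)/Δz = 9.8 × 5.25 × 10⁻⁴ / 38 = 1.3539 × 10⁻⁴ s⁻².
N = √(1.3539 × 10⁻⁴) = 0.011636 rad s⁻¹ → T = 2π/N = 539.98 s = 8.9997 min ≈ 9.00 min.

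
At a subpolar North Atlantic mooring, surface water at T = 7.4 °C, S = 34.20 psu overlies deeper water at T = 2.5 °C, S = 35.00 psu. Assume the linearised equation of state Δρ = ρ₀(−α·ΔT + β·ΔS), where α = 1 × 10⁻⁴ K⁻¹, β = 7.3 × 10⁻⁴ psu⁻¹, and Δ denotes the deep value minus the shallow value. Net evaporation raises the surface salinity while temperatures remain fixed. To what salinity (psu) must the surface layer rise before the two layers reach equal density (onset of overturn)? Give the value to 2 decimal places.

35.67 psu

Neutral buoyancy requires −α(T_deep − T_surf) + β(S_deep − S_surf′) = 0.
S_surf′ = S_deep − (α/β)·ΔT = 35.00 − (1 × 10⁻⁴/7.3 × 10⁻⁴)·(-4.9) = 35.6712 psu.
Increase required: 35.6712 − 34.20 = 1.4712 psu.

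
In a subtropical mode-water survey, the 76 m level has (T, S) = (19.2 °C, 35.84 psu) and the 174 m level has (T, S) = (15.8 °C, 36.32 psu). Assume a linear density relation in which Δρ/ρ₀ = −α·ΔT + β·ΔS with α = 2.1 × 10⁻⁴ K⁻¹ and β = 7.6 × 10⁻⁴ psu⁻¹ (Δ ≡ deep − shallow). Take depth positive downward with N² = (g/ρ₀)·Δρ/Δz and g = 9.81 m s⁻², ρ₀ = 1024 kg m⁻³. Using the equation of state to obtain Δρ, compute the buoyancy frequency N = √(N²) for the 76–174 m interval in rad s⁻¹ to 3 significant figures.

ΔT = -3.4 K, ΔS = +0.48 psu (deep − shallow).
Δρ/ρ₀ = −αΔT + βΔS = 7.14 × 10⁻⁴ + 3.648 × 10⁻⁴ = 1.0788 × 10⁻³, so Δρ ≈ 1.105 kg m⁻³.
N² = (g/ρ₀)·Δρ/Δz = g·(Δρ/ρ₀)/Δz = 9.81 × 1.0788 × 10⁻³ / 98 = 1.0799 × 10⁻⁴ s⁻².
N = √(1.0799 × 10⁻⁴) = 0.010392 rad s⁻¹ ≈ 0.0104 rad s⁻¹.

0.0104 rad s⁻¹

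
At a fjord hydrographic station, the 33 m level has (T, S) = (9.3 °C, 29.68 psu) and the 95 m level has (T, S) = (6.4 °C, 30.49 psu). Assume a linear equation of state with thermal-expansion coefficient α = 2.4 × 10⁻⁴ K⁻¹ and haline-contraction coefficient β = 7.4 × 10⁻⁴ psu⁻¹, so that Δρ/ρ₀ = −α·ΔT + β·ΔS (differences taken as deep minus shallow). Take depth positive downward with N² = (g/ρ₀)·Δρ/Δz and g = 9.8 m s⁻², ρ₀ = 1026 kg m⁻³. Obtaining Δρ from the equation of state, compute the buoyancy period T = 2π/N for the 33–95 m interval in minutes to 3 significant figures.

ΔT = -2.9 K, ΔS = +0.81 psu (deep − shallow).
Δρ/ρ₀ = −αΔT + βΔS = 6.96 × 10⁻⁴ + 5.994 × 10⁻⁴ = 1.2954 × 10⁻³, so Δρ ≈ 1.329 kg m⁻³.
N² = (g/ρ₀)·Δρ/Δz = g·(Δρ/ρ₀)/Δz = 9.8 × 1.2954 × 10⁻³ / 62 = 2.0476 × 10⁻⁴ s⁻².
N = √(2.0476 × 10⁻⁴) = 0.014309 rad s⁻¹ → T = 2π/N = 439.11 s = 7.3185 min ≈ 7.32 min.

7.32 min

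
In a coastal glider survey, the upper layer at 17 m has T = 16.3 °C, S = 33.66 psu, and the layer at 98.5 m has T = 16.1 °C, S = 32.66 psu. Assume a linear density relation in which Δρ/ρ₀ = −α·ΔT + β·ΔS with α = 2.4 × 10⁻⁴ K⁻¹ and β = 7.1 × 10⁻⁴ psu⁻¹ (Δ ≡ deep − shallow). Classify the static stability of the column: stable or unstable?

unstable

ΔT = 16.1 − 16.3 = -0.2 K and ΔS = 32.66 − 33.66 = -1.00 psu (deep − shallow).
−αΔT = 4.80 × 10⁻⁵; βΔS = -7.10 × 10⁻⁴; sum Δρ/ρ₀ = -6.62 × 10⁻⁴.
Δρ/ρ₀ < 0, so Δρ < 0: deeper water is lighter → statically unstable; the column would overturn.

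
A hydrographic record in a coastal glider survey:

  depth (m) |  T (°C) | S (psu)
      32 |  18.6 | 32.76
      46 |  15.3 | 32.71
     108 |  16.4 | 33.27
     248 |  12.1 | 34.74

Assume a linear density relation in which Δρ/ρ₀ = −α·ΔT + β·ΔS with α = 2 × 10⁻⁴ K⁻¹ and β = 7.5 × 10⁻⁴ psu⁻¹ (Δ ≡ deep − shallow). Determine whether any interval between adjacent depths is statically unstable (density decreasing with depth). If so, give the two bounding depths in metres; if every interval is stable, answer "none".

none

Evaluate Δρ/ρ₀ = −αΔT + βΔS across each adjacent pair:
  32–46 m: −αΔT+βΔS = −(2 × 10⁻⁴)(-3.3)+(7.5 × 10⁻⁴)(-0.05) = 6.2 × 10⁻⁴ → stable
  46–108 m: −αΔT+βΔS = −(2 × 10⁻⁴)(+1.1)+(7.5 × 10⁻⁴)(+0.56) = 2.0 × 10⁻⁴ → stable
  108–248 m: −αΔT+βΔS = −(2 × 10⁻⁴)(-4.3)+(7.5 × 10⁻⁴)(+1.47) = 2.0 × 10⁻³ → stable
Every interval has Δρ > 0: the column is stably stratified throughout.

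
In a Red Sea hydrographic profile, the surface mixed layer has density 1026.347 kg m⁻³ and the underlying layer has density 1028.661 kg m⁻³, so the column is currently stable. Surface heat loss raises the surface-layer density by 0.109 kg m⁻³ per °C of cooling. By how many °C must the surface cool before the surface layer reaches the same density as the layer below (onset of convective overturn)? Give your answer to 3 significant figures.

Density deficit of the surface layer: 1028.661 − 1026.347 = 2.314 kg m⁻³.
Required change = 2.314 / 0.109 = 21.2 °C.

21.2 °C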